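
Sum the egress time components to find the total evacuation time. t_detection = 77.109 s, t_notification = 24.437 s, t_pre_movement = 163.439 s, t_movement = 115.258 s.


Total = 77.109 + 24.437 + 163.439 + 115.258 = 380.243 s

380.243 s


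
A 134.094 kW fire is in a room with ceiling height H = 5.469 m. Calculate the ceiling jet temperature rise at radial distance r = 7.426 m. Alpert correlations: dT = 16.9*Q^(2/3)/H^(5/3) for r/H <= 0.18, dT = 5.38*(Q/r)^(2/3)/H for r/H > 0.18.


r/H = 7.426 / 5.469 = 1.3578
r/H > 0.18, so dT = 5.38*(Q/r)^(2/3)/H
Q/r = 18.057
(Q/r)^(2/3) = 6.8829
dT = 5.38 * 6.8829 / 5.469 = 6.7709 K

6.7709 K


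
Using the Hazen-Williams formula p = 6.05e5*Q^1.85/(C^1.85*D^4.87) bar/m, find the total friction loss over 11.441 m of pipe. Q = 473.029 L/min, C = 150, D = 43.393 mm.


Q^1.85 = 88826
C^1.85 = 10611
D^4.87 = 9.4240e+07
p/m = 0.053740 bar/m
p_total = 0.053740 * 11.441 = 0.61484 bar

0.61484 bar


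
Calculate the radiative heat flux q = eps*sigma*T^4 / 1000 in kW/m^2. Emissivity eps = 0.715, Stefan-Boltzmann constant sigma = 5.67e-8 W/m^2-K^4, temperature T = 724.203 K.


T^4 = 2.7507e+11
q = 0.715 * 5.67e-8 * 2.7507e+11 / 1000 = 11.151 kW/m^2

11.151 kW/m^2


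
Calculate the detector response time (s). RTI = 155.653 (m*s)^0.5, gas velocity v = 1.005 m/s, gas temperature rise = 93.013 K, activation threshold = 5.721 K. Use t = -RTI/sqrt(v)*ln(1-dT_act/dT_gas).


dT_act/dT_gas = 0.061508
ln(1 - 0.061508) = -0.063480
t = -155.653 / sqrt(1.005) * -0.063480 = 9.8563 s

9.8563 s


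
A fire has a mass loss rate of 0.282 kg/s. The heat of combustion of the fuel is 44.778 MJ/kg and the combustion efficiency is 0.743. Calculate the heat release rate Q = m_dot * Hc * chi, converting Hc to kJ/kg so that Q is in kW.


Hc = 44.778 MJ/kg = 44.778 * 1000 kJ/kg = 44778 kJ/kg
Q = 0.282 kg/s * 44778 kJ/kg * 0.743 = 9382.2 kW

9382.2 kW


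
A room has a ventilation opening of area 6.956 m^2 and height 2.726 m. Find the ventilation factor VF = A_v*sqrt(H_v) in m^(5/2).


sqrt(H_v) = 1.6511
VF = 6.956 * 1.6511 = 11.485 m^(5/2)

11.485 m^(5/2)


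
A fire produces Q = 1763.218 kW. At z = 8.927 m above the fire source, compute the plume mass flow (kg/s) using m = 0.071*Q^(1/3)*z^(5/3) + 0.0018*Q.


Q^(1/3) = 12.081
z^(5/3) = 38.416
First term = 0.071 * 12.081 * 38.416 = 32.951
Second term = 0.0018 * 1763.218 = 3.1738
m = 36.125 kg/s

36.125 kg/s


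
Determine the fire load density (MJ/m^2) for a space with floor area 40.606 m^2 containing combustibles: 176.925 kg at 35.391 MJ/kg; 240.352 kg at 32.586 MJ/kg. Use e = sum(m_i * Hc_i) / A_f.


Total energy = 176.925*35.391 + 240.352*32.586
= 6261.553 + 7832.110
= 14093.66 MJ
e = 14093.66 / 40.606 = 347.08 MJ/m^2

347.08 MJ/m^2


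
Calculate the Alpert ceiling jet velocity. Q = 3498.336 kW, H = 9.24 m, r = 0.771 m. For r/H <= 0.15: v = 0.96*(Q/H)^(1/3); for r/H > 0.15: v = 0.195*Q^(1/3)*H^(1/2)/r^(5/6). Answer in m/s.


r/H = 0.771 / 9.24 = 0.083442
r/H <= 0.15, so v = 0.96*(Q/H)^(1/3)
Q/H = 378.61
(Q/H)^(1/3) = 7.2343
v = 0.96 * 7.2343 = 6.9449 m/s

6.9449 m/s


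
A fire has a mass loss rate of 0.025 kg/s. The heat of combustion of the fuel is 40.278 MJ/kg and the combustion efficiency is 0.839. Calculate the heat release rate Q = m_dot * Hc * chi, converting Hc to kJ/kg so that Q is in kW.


Hc = 40.278 MJ/kg = 40.278 * 1000 kJ/kg = 40278 kJ/kg
Q = 0.025 kg/s * 40278 kJ/kg * 0.839 = 844.83 kW

844.83 kW


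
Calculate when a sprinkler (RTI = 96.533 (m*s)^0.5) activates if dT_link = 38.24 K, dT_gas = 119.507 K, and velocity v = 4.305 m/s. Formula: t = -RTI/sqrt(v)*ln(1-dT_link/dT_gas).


dT_link/dT_gas = 0.31998
ln(1 - 0.31998) = -0.38563
t = -96.533 / sqrt(4.305) * -0.38563 = 17.942 s

17.942 s


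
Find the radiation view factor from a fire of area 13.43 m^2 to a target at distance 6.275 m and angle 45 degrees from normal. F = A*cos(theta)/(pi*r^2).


cos(45 deg) = 0.70711
pi*r^2 = 123.70
F = 13.43 * 0.70711 / 123.70 = 0.076769

0.076769


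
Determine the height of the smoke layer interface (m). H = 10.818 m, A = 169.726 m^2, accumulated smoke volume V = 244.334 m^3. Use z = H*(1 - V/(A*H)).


V/(A*H) = 0.13307
1 - 0.13307 = 0.86693
z = 10.818 * 0.86693 = 9.3784 m

9.3784 m


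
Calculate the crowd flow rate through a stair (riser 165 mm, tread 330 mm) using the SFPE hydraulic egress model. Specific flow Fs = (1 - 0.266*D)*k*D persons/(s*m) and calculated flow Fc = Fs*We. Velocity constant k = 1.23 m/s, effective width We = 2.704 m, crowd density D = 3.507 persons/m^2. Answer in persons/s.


1 - 0.266*D = 1 - 0.266*3.507 = 0.067138
Fs = 0.067138 * 1.23 * 3.507 = 0.28961 persons/(s*m)
Fc = 0.28961 * 2.704 = 0.78310 persons/s

0.78310 persons/s


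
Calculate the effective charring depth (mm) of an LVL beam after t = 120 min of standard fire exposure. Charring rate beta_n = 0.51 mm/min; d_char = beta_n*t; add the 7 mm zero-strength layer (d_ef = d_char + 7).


d_char = 0.51 * 120 = 61.2 mm
d_ef = 61.2 + 1.0*7 = 68.2 mm

68.2 mm


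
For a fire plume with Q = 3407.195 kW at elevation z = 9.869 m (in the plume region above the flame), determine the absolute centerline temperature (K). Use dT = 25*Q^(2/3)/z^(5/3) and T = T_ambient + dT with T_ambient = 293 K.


Q^(2/3) = 226.43
z^(5/3) = 45.407
dT = 25 * 226.43 / 45.407 = 124.67 K
T = 293 + 124.67 = 417.67 K

417.67 K


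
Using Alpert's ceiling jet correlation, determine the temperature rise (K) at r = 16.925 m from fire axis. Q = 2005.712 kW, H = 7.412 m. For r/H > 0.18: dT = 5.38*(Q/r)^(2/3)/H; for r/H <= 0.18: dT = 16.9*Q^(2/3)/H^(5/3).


r/H = 16.925 / 7.412 = 2.2835
r/H > 0.18, so dT = 5.38*(Q/r)^(2/3)/H
Q/r = 118.51
(Q/r)^(2/3) = 24.126
dT = 5.38 * 24.126 / 7.412 = 17.512 K

17.512 K


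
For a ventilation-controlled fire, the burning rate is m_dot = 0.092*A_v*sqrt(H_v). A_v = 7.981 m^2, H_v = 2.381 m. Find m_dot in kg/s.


sqrt(H_v) = 1.5430
m_dot = 0.092 * 7.981 * 1.5430 = 1.1330 kg/s

1.1330 kg/s


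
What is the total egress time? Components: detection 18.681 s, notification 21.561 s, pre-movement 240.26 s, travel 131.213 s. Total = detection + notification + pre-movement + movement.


Total = 18.681 + 21.561 + 240.26 + 131.213 = 411.715 s

411.715 s


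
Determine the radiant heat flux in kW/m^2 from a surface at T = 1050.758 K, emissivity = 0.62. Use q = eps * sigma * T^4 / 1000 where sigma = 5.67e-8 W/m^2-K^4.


T^4 = 1.2190e+12
q = 0.62 * 5.67e-8 * 1.2190e+12 / 1000 = 42.853 kW/m^2

42.853 kW/m^2


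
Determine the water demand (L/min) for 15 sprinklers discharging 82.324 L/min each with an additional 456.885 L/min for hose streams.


Sprinkler demand = 15 * 82.324 = 1234.86 L/min
Total = 1234.86 + 456.885 = 1691.745 L/min

1691.745 L/min


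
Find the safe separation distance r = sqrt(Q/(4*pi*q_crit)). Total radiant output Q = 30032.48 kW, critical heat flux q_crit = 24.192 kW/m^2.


4*pi*q_crit = 304.01
Q/(4*pi*q_crit) = 98.789
r = sqrt(98.789) = 9.9393 m

9.9393 m


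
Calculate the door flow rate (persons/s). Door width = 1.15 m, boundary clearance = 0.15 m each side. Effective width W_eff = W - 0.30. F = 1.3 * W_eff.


W_eff = 1.15 - 0.30 = 0.85 m
F = 1.3 * 0.85 = 1.105 persons/s

1.105 persons/s


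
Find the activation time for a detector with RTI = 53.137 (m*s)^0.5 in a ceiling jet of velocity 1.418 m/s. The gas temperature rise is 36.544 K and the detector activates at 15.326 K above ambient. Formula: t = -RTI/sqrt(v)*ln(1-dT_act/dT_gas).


dT_act/dT_gas = 0.41938
ln(1 - 0.41938) = -0.54367
t = -53.137 / sqrt(1.418) * -0.54367 = 24.260 s

24.260 s


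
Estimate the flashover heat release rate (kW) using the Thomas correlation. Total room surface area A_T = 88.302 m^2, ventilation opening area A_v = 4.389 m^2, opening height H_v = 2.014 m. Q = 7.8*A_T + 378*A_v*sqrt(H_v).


7.8*A_T = 688.76
sqrt(H_v) = 1.4192
378*A_v*sqrt(H_v) = 2354.4
Q = 688.76 + 2354.4 = 3043.2 kW

3043.2 kW


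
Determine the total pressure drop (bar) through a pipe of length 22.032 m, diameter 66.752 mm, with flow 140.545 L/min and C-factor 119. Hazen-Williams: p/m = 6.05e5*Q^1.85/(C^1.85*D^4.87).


Q^1.85 = 9407.2
C^1.85 = 6914.5
D^4.87 = 7.6761e+08
p/m = 0.0010723 bar/m
p_total = 0.0010723 * 22.032 = 0.023625 bar

0.023625 bar


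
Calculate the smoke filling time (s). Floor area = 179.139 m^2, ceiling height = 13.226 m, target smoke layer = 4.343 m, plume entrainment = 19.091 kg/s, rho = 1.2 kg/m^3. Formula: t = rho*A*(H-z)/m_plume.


H - z = 8.883 m
t = 1.2 * 179.139 * 8.883 / 19.091 = 100.02 s

100.02 s


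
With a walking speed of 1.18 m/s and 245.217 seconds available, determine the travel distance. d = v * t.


d = 1.18 * 245.217 = 289.36 m

289.36 m


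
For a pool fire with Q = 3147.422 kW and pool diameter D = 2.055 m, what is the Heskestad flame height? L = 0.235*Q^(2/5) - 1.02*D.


Q^(2/5) = 25.072
0.235 * Q^(2/5) = 5.8918
1.02 * D = 2.0961
L = 3.7957 m

3.7957 m


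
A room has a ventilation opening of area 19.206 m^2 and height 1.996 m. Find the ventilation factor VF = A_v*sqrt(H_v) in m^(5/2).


sqrt(H_v) = 1.4128
VF = 19.206 * 1.4128 = 27.134 m^(5/2)

27.134 m^(5/2)


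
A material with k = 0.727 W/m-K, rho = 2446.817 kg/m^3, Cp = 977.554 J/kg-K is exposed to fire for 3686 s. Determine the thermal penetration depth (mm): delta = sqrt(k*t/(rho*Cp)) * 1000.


alpha = 0.727 / (2446.817 * 977.554) = 3.0394e-07 m^2/s
alpha * t = 0.0011203
delta = sqrt(0.0011203) * 1000 = 33.471 mm

33.471 mm


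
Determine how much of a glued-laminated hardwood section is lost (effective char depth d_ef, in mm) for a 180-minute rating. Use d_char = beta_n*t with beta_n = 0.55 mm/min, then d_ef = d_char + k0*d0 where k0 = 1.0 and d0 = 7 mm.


d_char = 0.55 * 180 = 99 mm
d_ef = 99 + 1.0*7 = 106 mm

106 mm


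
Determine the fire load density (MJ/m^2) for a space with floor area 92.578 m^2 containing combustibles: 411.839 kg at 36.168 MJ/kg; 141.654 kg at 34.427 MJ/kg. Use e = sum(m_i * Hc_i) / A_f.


Total energy = 411.839*36.168 + 141.654*34.427
= 14895.39 + 4876.722
= 19772.12 MJ
e = 19772.12 / 92.578 = 213.57 MJ/m^2

213.57 MJ/m^2


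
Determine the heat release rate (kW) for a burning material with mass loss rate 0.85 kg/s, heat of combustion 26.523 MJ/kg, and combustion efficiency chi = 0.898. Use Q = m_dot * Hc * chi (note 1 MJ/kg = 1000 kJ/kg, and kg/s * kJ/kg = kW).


Hc = 26.523 MJ/kg = 26.523 * 1000 kJ/kg = 26523 kJ/kg
Q = 0.85 kg/s * 26523 kJ/kg * 0.898 = 20245 kW

20245 kW


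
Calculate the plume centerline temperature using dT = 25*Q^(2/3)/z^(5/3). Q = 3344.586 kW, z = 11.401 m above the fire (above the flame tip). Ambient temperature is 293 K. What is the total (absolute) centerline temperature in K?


Q^(2/3) = 223.65
z^(5/3) = 57.753
dT = 25 * 223.65 / 57.753 = 96.812 K
T = 293 + 96.812 = 389.81 K

389.81 K


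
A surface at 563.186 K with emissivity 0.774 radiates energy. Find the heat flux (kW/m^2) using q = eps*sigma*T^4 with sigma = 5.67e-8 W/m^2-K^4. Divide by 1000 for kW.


T^4 = 1.0060e+11
q = 0.774 * 5.67e-8 * 1.0060e+11 / 1000 = 4.4150 kW/m^2

4.4150 kW/m^2


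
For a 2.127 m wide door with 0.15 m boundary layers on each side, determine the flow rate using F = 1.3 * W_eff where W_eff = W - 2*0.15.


W_eff = 2.127 - 0.30 = 1.827 m
F = 1.3 * 1.827 = 2.3751 persons/s

2.3751 persons/s


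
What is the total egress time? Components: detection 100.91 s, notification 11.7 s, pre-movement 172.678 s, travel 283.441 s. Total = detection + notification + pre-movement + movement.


Total = 100.91 + 11.7 + 172.678 + 283.441 = 568.729 s

568.729 s


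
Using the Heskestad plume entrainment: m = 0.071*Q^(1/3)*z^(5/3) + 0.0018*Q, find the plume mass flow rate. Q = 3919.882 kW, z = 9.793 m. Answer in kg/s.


Q^(1/3) = 15.767
z^(5/3) = 44.826
First term = 0.071 * 15.767 * 44.826 = 50.181
Second term = 0.0018 * 3919.882 = 7.0558
m = 57.237 kg/s

57.237 kg/s


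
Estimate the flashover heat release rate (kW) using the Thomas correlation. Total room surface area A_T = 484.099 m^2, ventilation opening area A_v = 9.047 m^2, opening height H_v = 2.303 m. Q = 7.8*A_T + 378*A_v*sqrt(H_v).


7.8*A_T = 3776.0
sqrt(H_v) = 1.5176
378*A_v*sqrt(H_v) = 5189.7
Q = 3776.0 + 5189.7 = 8965.7 kW

8965.7 kW


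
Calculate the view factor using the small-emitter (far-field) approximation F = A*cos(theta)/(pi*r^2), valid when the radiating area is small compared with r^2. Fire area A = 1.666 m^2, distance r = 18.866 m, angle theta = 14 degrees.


cos(14 deg) = 0.97030
pi*r^2 = 1118.2
F = 1.666 * 0.97030 / 1118.2 = 0.0014457

0.0014457


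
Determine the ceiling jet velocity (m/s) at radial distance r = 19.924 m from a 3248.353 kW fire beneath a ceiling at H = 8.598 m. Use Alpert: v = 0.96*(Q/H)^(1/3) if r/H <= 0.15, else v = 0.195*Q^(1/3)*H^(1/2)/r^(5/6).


r/H = 19.924 / 8.598 = 2.3173
r/H > 0.15, so v = 0.195*Q^(1/3)*H^(1/2)/r^(5/6)
Q^(1/3) = 14.810
H^(1/2) = 2.9322
r^(5/6) = 12.101
v = 0.195 * 14.810 * 2.9322 / 12.101 = 0.69980 m/s

0.69980 m/s


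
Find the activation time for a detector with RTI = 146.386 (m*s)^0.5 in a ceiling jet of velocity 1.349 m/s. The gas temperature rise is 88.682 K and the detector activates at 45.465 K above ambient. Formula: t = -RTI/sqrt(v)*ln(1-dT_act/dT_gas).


dT_act/dT_gas = 0.51267
ln(1 - 0.51267) = -0.71882
t = -146.386 / sqrt(1.349) * -0.71882 = 90.597 s

90.597 s


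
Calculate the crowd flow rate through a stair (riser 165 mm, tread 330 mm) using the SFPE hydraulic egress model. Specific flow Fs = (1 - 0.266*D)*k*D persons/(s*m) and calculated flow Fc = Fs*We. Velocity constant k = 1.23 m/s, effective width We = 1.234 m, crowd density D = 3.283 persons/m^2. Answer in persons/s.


1 - 0.266*D = 1 - 0.266*3.283 = 0.12672
Fs = 0.12672 * 1.23 * 3.283 = 0.51171 persons/(s*m)
Fc = 0.51171 * 1.234 = 0.63146 persons/s

0.63146 persons/s


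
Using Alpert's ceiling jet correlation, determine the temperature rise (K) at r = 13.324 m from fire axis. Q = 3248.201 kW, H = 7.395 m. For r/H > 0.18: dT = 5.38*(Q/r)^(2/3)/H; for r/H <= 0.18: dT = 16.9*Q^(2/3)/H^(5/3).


r/H = 13.324 / 7.395 = 1.8018
r/H > 0.18, so dT = 5.38*(Q/r)^(2/3)/H
Q/r = 243.79
(Q/r)^(2/3) = 39.025
dT = 5.38 * 39.025 / 7.395 = 28.391 K

28.391 K


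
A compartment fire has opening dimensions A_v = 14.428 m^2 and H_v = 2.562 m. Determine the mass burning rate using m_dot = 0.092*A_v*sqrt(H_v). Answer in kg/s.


sqrt(H_v) = 1.6006
m_dot = 0.092 * 14.428 * 1.6006 = 2.1246 kg/s

2.1246 kg/s


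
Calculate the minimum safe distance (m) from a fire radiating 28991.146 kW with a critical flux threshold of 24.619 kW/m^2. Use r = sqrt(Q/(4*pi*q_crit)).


4*pi*q_crit = 309.37
Q/(4*pi*q_crit) = 93.710
r = sqrt(93.710) = 9.6804 m

9.6804 m


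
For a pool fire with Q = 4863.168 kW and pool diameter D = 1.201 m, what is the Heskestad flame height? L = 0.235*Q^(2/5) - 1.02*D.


Q^(2/5) = 29.838
0.235 * Q^(2/5) = 7.0119
1.02 * D = 1.2250
L = 5.7869 m

5.7869 m


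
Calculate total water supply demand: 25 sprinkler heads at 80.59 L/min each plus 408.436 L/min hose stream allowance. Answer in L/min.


Sprinkler demand = 25 * 80.59 = 2014.75 L/min
Total = 2014.75 + 408.436 = 2423.186 L/min

2423.186 L/min


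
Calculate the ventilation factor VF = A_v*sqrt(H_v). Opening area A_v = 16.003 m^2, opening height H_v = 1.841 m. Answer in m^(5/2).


sqrt(H_v) = 1.3568
VF = 16.003 * 1.3568 = 21.713 m^(5/2)

21.713 m^(5/2)


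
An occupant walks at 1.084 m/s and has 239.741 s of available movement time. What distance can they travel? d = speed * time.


d = 1.084 * 239.741 = 259.88 m

259.88 m


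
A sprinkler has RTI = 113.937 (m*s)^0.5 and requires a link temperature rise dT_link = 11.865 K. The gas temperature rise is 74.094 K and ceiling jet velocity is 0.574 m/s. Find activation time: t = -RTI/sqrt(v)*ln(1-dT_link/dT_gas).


dT_link/dT_gas = 0.16013
ln(1 - 0.16013) = -0.17451
t = -113.937 / sqrt(0.574) * -0.17451 = 26.244 s

26.244 s


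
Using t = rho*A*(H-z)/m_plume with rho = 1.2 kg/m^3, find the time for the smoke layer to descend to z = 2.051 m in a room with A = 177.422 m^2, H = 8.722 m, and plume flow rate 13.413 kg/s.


H - z = 6.671 m
t = 1.2 * 177.422 * 6.671 / 13.413 = 105.89 s

105.89 s


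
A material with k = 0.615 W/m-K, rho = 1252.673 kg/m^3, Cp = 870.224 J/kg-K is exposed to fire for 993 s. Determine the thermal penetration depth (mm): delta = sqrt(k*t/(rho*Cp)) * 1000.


alpha = 0.615 / (1252.673 * 870.224) = 5.6417e-07 m^2/s
alpha * t = 0.00056022
delta = sqrt(0.00056022) * 1000 = 23.669 mm

23.669 mm


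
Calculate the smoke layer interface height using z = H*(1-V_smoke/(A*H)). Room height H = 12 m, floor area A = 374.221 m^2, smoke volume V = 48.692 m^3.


V/(A*H) = 0.010843
1 - 0.010843 = 0.98916
z = 12 * 0.98916 = 11.870 m

11.870 m


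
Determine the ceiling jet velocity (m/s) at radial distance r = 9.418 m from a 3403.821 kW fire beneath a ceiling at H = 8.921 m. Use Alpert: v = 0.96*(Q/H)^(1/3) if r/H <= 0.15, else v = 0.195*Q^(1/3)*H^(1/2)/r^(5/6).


r/H = 9.418 / 8.921 = 1.0557
r/H > 0.15, so v = 0.195*Q^(1/3)*H^(1/2)/r^(5/6)
Q^(1/3) = 15.043
H^(1/2) = 2.9868
r^(5/6) = 6.4809
v = 0.195 * 15.043 * 2.9868 / 6.4809 = 1.3519 m/s

1.3519 m/s


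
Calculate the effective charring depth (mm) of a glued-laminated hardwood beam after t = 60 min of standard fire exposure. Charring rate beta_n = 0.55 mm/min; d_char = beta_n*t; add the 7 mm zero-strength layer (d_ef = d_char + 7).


d_char = 0.55 * 60 = 33 mm
d_ef = 33 + 1.0*7 = 40 mm

40 mm


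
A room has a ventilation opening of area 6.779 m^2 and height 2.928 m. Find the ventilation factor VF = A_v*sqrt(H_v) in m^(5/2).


sqrt(H_v) = 1.7111
VF = 6.779 * 1.7111 = 11.600 m^(5/2)

11.600 m^(5/2)


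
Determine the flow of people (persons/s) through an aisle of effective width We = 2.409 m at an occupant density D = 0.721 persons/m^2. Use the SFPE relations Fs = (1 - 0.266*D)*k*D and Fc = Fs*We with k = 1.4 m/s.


1 - 0.266*D = 1 - 0.266*0.721 = 0.80821
Fs = 0.80821 * 1.4 * 0.721 = 0.81581 persons/(s*m)
Fc = 0.81581 * 2.409 = 1.9653 persons/s

1.9653 persons/s


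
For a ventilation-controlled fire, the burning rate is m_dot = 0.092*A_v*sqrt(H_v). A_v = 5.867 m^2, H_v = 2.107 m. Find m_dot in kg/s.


sqrt(H_v) = 1.4516
m_dot = 0.092 * 5.867 * 1.4516 = 0.78349 kg/s

0.78349 kg/s


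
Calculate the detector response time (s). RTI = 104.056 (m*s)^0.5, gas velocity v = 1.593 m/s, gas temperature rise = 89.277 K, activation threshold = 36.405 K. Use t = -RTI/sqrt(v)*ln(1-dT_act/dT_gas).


dT_act/dT_gas = 0.40778
ln(1 - 0.40778) = -0.52387
t = -104.056 / sqrt(1.593) * -0.52387 = 43.190 s

43.190 s


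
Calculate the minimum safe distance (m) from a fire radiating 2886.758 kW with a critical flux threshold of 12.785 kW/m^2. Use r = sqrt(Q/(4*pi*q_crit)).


4*pi*q_crit = 160.66
Q/(4*pi*q_crit) = 17.968
r = sqrt(17.968) = 4.2389 m

4.2389 m


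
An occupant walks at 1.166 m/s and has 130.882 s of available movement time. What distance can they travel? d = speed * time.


d = 1.166 * 130.882 = 152.61 m

152.61 m


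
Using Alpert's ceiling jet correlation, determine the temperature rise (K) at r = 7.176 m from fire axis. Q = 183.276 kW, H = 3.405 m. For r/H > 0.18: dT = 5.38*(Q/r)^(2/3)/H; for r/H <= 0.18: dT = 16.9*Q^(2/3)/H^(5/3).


r/H = 7.176 / 3.405 = 2.1075
r/H > 0.18, so dT = 5.38*(Q/r)^(2/3)/H
Q/r = 25.540
(Q/r)^(2/3) = 8.6726
dT = 5.38 * 8.6726 / 3.405 = 13.703 K

13.703 K


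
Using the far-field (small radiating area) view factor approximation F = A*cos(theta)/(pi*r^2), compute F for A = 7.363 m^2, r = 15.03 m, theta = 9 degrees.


cos(9 deg) = 0.98769
pi*r^2 = 709.69
F = 7.363 * 0.98769 / 709.69 = 0.010247

0.010247


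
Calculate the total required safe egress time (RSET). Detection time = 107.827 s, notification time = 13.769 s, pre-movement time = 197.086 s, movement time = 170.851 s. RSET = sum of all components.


Total = 107.827 + 13.769 + 197.086 + 170.851 = 489.533 s

489.533 s


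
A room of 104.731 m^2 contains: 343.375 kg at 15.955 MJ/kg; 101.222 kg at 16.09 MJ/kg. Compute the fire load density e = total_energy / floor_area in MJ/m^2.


Total energy = 343.375*15.955 + 101.222*16.09
= 5478.548 + 1628.662
= 7107.210 MJ
e = 7107.210 / 104.731 = 67.862 MJ/m^2

67.862 MJ/m^2


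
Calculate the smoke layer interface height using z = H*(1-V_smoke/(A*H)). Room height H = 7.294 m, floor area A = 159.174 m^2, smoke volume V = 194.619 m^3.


V/(A*H) = 0.16763
1 - 0.16763 = 0.83237
z = 7.294 * 0.83237 = 6.0713 m

6.0713 m


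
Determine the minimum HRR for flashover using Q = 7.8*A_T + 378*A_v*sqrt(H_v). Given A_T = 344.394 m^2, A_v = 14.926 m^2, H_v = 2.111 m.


7.8*A_T = 2686.3
sqrt(H_v) = 1.4529
378*A_v*sqrt(H_v) = 8197.5
Q = 2686.3 + 8197.5 = 10884 kW

10884 kW


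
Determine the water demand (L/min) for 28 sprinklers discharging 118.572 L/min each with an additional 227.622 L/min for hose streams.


Sprinkler demand = 28 * 118.572 = 3320.016 L/min
Total = 3320.016 + 227.622 = 3547.638 L/min

3547.638 L/min


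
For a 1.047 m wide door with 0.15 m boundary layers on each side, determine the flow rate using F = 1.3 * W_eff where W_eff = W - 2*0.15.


W_eff = 1.047 - 0.30 = 0.747 m
F = 1.3 * 0.747 = 0.97110 persons/s

0.97110 persons/s


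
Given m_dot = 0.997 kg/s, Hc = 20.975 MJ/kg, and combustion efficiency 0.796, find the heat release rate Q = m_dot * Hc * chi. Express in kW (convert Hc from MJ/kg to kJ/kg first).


Hc = 20.975 MJ/kg = 20.975 * 1000 kJ/kg = 20975 kJ/kg
Q = 0.997 kg/s * 20975 kJ/kg * 0.796 = 16646 kW

16646 kW


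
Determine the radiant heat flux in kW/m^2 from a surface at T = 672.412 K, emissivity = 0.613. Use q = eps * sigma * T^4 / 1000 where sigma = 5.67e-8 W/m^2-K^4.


T^4 = 2.0443e+11
q = 0.613 * 5.67e-8 * 2.0443e+11 / 1000 = 7.1053 kW/m^2

7.1053 kW/m^2


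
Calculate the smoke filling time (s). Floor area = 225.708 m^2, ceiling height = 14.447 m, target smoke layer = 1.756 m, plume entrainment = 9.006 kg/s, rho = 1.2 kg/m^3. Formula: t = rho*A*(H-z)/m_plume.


H - z = 12.691 m
t = 1.2 * 225.708 * 12.691 / 9.006 = 381.67 s

381.67 s


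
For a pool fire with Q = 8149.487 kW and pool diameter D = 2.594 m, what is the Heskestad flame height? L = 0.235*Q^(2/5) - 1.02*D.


Q^(2/5) = 36.682
0.235 * Q^(2/5) = 8.6203
1.02 * D = 2.6459
L = 5.9744 m

5.9744 m


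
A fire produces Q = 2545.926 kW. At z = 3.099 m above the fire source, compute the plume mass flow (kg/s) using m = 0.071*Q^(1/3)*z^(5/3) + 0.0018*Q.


Q^(1/3) = 13.655
z^(5/3) = 6.5872
First term = 0.071 * 13.655 * 6.5872 = 6.3862
Second term = 0.0018 * 2545.926 = 4.5827
m = 10.969 kg/s

10.969 kg/s


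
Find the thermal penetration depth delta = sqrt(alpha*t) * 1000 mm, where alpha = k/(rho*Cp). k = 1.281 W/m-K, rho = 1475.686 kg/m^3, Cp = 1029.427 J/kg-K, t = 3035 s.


alpha = 1.281 / (1475.686 * 1029.427) = 8.4326e-07 m^2/s
alpha * t = 0.0025593
delta = sqrt(0.0025593) * 1000 = 50.589 mm

50.589 mm


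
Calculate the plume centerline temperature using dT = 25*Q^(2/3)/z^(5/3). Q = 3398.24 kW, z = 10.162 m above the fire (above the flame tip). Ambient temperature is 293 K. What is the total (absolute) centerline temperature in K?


Q^(2/3) = 226.03
z^(5/3) = 47.676
dT = 25 * 226.03 / 47.676 = 118.53 K
T = 293 + 118.53 = 411.53 K

411.53 K


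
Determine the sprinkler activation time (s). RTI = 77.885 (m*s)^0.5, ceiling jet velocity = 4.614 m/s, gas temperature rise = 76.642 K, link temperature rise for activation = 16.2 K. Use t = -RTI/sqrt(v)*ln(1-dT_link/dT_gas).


dT_link/dT_gas = 0.21137
ln(1 - 0.21137) = -0.23746
t = -77.885 / sqrt(4.614) * -0.23746 = 8.6101 s

8.6101 s


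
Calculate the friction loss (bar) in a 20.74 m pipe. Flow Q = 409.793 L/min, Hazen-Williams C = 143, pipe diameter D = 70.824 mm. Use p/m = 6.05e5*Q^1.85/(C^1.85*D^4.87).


Q^1.85 = 68115
C^1.85 = 9713.4
D^4.87 = 1.0242e+09
p/m = 0.0041424 bar/m
p_total = 0.0041424 * 20.74 = 0.085913 bar

0.085913 bar


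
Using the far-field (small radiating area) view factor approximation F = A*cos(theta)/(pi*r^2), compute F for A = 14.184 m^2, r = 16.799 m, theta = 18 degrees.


cos(18 deg) = 0.95106
pi*r^2 = 886.58
F = 14.184 * 0.95106 / 886.58 = 0.015216

0.015216


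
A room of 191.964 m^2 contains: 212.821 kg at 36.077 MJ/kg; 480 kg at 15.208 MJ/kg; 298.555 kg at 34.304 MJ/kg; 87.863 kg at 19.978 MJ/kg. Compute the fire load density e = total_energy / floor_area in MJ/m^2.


Total energy = 212.821*36.077 + 480*15.208 + 298.555*34.304 + 87.863*19.978
= 7677.943 + 7299.84 + 10241.63 + 1755.327
= 26974.74 MJ
e = 26974.74 / 191.964 = 140.52 MJ/m^2

140.52 MJ/m^2


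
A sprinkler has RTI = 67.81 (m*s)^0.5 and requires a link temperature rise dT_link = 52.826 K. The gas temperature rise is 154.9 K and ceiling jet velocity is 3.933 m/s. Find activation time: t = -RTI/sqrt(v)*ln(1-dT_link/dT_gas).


dT_link/dT_gas = 0.34103
ln(1 - 0.34103) = -0.41708
t = -67.81 / sqrt(3.933) * -0.41708 = 14.261 s

14.261 s


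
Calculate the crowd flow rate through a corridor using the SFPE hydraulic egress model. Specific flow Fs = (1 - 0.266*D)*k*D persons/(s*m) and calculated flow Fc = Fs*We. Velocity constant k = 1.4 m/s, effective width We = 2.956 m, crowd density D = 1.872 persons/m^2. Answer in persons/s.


1 - 0.266*D = 1 - 0.266*1.872 = 0.50205
Fs = 0.50205 * 1.4 * 1.872 = 1.3158 persons/(s*m)
Fc = 1.3158 * 2.956 = 3.8894 persons/s

3.8894 persons/s


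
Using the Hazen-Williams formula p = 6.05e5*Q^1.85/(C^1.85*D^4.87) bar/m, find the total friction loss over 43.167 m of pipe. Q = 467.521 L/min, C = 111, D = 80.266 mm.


Q^1.85 = 86922
C^1.85 = 6079.2
D^4.87 = 1.8839e+09
p/m = 0.0045917 bar/m
p_total = 0.0045917 * 43.167 = 0.19821 bar

0.19821 bar


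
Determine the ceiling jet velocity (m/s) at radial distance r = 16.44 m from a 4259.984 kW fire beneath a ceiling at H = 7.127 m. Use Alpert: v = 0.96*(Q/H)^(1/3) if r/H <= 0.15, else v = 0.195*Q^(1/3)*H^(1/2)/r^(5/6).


r/H = 16.44 / 7.127 = 2.3067
r/H > 0.15, so v = 0.195*Q^(1/3)*H^(1/2)/r^(5/6)
Q^(1/3) = 16.211
H^(1/2) = 2.6696
r^(5/6) = 10.310
v = 0.195 * 16.211 * 2.6696 / 10.310 = 0.81854 m/s

0.81854 m/s


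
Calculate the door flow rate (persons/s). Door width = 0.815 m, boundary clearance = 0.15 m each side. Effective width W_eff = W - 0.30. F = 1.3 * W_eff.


W_eff = 0.815 - 0.30 = 0.515 m
F = 1.3 * 0.515 = 0.66950 persons/s

0.66950 persons/s


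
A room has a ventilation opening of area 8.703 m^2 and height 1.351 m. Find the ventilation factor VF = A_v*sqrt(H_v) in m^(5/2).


sqrt(H_v) = 1.1623
VF = 8.703 * 1.1623 = 10.116 m^(5/2)

10.116 m^(5/2)


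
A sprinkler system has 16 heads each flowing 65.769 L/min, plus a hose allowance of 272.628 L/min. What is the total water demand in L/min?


Sprinkler demand = 16 * 65.769 = 1052.304 L/min
Total = 1052.304 + 272.628 = 1324.932 L/min

1324.932 L/min


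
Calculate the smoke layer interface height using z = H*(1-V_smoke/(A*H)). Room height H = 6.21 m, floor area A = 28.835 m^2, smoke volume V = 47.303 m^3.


V/(A*H) = 0.26417
1 - 0.26417 = 0.73583
z = 6.21 * 0.73583 = 4.5695 m

4.5695 m


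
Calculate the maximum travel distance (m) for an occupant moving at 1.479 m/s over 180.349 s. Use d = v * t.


d = 1.479 * 180.349 = 266.74 m

266.74 m


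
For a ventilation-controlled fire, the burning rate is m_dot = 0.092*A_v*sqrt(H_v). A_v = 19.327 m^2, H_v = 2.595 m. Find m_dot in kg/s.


sqrt(H_v) = 1.6109
m_dot = 0.092 * 19.327 * 1.6109 = 2.8643 kg/s

2.8643 kg/s


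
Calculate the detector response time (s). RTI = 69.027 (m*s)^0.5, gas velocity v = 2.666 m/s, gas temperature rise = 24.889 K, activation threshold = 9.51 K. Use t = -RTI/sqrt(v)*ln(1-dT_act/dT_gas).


dT_act/dT_gas = 0.38210
ln(1 - 0.38210) = -0.48142
t = -69.027 / sqrt(2.666) * -0.48142 = 20.352 s

20.352 s


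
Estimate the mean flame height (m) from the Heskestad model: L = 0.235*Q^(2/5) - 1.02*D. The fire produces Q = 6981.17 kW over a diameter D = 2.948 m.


Q^(2/5) = 34.480
0.235 * Q^(2/5) = 8.1029
1.02 * D = 3.0070
L = 5.0959 m

5.0959 m


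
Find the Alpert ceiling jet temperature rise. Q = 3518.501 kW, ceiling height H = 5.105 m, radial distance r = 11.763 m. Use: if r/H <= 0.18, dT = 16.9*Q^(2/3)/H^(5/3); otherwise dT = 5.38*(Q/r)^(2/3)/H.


r/H = 11.763 / 5.105 = 2.3042
r/H > 0.18, so dT = 5.38*(Q/r)^(2/3)/H
Q/r = 299.12
(Q/r)^(2/3) = 44.726
dT = 5.38 * 44.726 / 5.105 = 47.135 K

47.135 K


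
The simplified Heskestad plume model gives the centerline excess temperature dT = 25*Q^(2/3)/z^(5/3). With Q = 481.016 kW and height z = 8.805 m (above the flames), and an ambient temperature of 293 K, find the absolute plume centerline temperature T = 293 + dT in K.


Q^(2/3) = 61.391
z^(5/3) = 37.545
dT = 25 * 61.391 / 37.545 = 40.879 K
T = 293 + 40.879 = 333.88 K

333.88 K


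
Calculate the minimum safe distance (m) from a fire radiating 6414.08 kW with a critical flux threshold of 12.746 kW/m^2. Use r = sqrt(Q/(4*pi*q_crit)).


4*pi*q_crit = 160.17
Q/(4*pi*q_crit) = 40.045
r = sqrt(40.045) = 6.3281 m

6.3281 m


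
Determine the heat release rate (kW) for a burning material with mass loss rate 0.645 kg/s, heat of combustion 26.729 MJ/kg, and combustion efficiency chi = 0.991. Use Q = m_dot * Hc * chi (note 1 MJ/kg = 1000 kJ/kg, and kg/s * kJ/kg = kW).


Hc = 26.729 MJ/kg = 26.729 * 1000 kJ/kg = 26729 kJ/kg
Q = 0.645 kg/s * 26729 kJ/kg * 0.991 = 17085 kW

17085 kW


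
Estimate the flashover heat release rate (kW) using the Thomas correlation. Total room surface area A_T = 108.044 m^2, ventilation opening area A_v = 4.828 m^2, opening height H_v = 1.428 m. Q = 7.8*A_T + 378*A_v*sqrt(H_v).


7.8*A_T = 842.74
sqrt(H_v) = 1.1950
378*A_v*sqrt(H_v) = 2180.8
Q = 842.74 + 2180.8 = 3023.6 kW

3023.6 kW


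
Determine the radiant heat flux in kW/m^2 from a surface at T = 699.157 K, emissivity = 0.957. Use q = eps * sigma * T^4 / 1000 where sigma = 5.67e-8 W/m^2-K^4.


T^4 = 2.3895e+11
q = 0.957 * 5.67e-8 * 2.3895e+11 / 1000 = 12.966 kW/m^2

12.966 kW/m^2


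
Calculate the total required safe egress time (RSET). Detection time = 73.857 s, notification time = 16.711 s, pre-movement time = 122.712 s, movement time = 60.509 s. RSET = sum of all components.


Total = 73.857 + 16.711 + 122.712 + 60.509 = 273.789 s

273.789 s


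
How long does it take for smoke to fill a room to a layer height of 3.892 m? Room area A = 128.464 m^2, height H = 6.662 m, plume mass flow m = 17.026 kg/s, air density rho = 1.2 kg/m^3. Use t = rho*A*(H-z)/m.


H - z = 2.77 m
t = 1.2 * 128.464 * 2.77 / 17.026 = 25.080 s

25.080 s


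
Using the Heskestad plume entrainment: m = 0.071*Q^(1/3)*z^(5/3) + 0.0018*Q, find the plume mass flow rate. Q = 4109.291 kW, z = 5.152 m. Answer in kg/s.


Q^(1/3) = 16.017
z^(5/3) = 15.368
First term = 0.071 * 16.017 * 15.368 = 17.477
Second term = 0.0018 * 4109.291 = 7.3967
m = 24.874 kg/s

24.874 kg/s


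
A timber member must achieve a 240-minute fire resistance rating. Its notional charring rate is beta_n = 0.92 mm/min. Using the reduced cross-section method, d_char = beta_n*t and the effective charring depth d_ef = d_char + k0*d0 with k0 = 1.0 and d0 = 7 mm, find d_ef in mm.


d_char = 0.92 * 240 = 220.8 mm
d_ef = 220.8 + 1.0*7 = 227.8 mm

227.8 mm


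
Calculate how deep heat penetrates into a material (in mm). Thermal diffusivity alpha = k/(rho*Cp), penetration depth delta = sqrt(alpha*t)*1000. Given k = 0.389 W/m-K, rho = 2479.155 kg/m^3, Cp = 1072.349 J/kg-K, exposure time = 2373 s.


alpha = 0.389 / (2479.155 * 1072.349) = 1.4632e-07 m^2/s
alpha * t = 0.00034722
delta = sqrt(0.00034722) * 1000 = 18.634 mm

18.634 mm


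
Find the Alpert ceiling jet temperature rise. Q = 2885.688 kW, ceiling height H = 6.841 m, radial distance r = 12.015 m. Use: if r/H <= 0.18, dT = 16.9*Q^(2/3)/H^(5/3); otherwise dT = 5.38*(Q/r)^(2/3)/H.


r/H = 12.015 / 6.841 = 1.7563
r/H > 0.18, so dT = 5.38*(Q/r)^(2/3)/H
Q/r = 240.17
(Q/r)^(2/3) = 38.638
dT = 5.38 * 38.638 / 6.841 = 30.386 K

30.386 K


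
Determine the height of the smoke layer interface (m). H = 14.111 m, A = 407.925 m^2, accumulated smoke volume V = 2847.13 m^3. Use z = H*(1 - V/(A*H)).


V/(A*H) = 0.49462
1 - 0.49462 = 0.50538
z = 14.111 * 0.50538 = 7.1315 m

7.1315 m


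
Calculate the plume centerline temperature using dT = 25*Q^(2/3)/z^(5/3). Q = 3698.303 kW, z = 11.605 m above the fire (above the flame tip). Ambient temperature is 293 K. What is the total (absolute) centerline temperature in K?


Q^(2/3) = 239.15
z^(5/3) = 59.485
dT = 25 * 239.15 / 59.485 = 100.51 K
T = 293 + 100.51 = 393.51 K

393.51 K


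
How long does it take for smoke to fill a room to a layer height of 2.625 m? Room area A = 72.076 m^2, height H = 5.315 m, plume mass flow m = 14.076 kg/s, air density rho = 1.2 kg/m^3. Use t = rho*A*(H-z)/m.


H - z = 2.69 m
t = 1.2 * 72.076 * 2.69 / 14.076 = 16.529 s

16.529 s


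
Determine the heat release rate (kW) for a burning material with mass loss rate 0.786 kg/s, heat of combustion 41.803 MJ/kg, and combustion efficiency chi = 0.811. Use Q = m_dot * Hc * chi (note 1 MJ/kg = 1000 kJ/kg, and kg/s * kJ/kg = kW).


Hc = 41.803 MJ/kg = 41.803 * 1000 kJ/kg = 41803 kJ/kg
Q = 0.786 kg/s * 41803 kJ/kg * 0.811 = 26647 kW

26647 kW


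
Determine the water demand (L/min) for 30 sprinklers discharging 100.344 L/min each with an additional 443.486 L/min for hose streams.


Sprinkler demand = 30 * 100.344 = 3010.32 L/min
Total = 3010.32 + 443.486 = 3453.806 L/min

3453.806 L/min


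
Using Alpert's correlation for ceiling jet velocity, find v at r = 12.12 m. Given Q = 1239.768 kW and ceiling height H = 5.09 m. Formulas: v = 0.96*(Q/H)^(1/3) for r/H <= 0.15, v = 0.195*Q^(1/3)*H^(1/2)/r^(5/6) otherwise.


r/H = 12.12 / 5.09 = 2.3811
r/H > 0.15, so v = 0.195*Q^(1/3)*H^(1/2)/r^(5/6)
Q^(1/3) = 10.743
H^(1/2) = 2.2561
r^(5/6) = 7.9968
v = 0.195 * 10.743 * 2.2561 / 7.9968 = 0.59100 m/s

0.59100 m/s


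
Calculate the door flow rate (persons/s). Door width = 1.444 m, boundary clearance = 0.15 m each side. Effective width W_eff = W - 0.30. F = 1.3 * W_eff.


W_eff = 1.444 - 0.30 = 1.144 m
F = 1.3 * 1.144 = 1.4872 persons/s

1.4872 persons/s


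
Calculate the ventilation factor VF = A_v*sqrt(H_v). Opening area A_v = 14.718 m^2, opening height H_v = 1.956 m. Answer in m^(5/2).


sqrt(H_v) = 1.3986
VF = 14.718 * 1.3986 = 20.584 m^(5/2)

20.584 m^(5/2)


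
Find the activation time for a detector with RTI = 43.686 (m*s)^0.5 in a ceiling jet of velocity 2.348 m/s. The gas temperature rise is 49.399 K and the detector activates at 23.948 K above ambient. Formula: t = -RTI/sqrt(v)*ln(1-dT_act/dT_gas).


dT_act/dT_gas = 0.48479
ln(1 - 0.48479) = -0.66318
t = -43.686 / sqrt(2.348) * -0.66318 = 18.907 s

18.907 s


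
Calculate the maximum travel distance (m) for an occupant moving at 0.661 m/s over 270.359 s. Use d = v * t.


d = 0.661 * 270.359 = 178.71 m

178.71 m


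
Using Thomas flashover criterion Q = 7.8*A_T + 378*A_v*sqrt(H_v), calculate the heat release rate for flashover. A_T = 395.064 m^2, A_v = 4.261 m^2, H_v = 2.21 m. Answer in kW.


7.8*A_T = 3081.5
sqrt(H_v) = 1.4866
378*A_v*sqrt(H_v) = 2394.4
Q = 3081.5 + 2394.4 = 5475.9 kW

5475.9 kW


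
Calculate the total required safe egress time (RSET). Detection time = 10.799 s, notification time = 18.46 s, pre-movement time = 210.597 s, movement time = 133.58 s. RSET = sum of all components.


Total = 10.799 + 18.46 + 210.597 + 133.58 = 373.436 s

373.436 s


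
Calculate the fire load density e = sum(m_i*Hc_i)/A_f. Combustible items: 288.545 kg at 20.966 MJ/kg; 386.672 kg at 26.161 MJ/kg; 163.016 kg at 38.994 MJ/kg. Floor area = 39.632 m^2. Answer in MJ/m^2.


Total energy = 288.545*20.966 + 386.672*26.161 + 163.016*38.994
= 6049.634 + 10115.73 + 6356.646
= 22522.01 MJ
e = 22522.01 / 39.632 = 568.28 MJ/m^2

568.28 MJ/m^2


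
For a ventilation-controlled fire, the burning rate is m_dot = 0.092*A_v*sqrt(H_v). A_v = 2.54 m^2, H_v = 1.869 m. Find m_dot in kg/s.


sqrt(H_v) = 1.3671
m_dot = 0.092 * 2.54 * 1.3671 = 0.31947 kg/s

0.31947 kg/s


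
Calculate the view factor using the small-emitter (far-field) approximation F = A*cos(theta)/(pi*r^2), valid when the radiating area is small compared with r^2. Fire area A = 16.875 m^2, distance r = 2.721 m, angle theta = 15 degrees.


cos(15 deg) = 0.96593
pi*r^2 = 23.260
F = 16.875 * 0.96593 / 23.260 = 0.70078

0.70078


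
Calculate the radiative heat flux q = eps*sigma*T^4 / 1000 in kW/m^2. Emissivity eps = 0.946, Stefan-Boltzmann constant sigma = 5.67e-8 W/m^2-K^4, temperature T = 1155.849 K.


T^4 = 1.7849e+12
q = 0.946 * 5.67e-8 * 1.7849e+12 / 1000 = 95.737 kW/m^2

95.737 kW/m^2


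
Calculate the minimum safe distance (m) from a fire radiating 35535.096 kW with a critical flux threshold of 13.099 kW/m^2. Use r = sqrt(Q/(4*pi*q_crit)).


4*pi*q_crit = 164.61
Q/(4*pi*q_crit) = 215.88
r = sqrt(215.88) = 14.693 m

14.693 m


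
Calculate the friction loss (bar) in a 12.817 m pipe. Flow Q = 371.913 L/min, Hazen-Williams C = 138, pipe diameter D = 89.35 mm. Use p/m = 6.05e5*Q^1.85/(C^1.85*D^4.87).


Q^1.85 = 56927
C^1.85 = 9094.4
D^4.87 = 3.1756e+09
p/m = 0.0011925 bar/m
p_total = 0.0011925 * 12.817 = 0.015285 bar

0.015285 bar


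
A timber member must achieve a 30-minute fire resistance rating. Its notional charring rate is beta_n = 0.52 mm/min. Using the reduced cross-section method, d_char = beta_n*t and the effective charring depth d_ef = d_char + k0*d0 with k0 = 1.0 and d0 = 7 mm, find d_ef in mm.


d_char = 0.52 * 30 = 15.6 mm
d_ef = 15.6 + 1.0*7 = 22.6 mm

22.6 mm


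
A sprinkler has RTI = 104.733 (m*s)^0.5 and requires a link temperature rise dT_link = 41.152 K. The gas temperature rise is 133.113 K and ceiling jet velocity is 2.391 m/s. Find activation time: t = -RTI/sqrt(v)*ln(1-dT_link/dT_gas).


dT_link/dT_gas = 0.30915
ln(1 - 0.30915) = -0.36983
t = -104.733 / sqrt(2.391) * -0.36983 = 25.050 s

25.050 s


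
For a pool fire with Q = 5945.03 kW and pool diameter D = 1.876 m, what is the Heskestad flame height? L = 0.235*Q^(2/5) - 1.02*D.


Q^(2/5) = 32.334
0.235 * Q^(2/5) = 7.5985
1.02 * D = 1.9135
L = 5.6850 m

5.6850 m


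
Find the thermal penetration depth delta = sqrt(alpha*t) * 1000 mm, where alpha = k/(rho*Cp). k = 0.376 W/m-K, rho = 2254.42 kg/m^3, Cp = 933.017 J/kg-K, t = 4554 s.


alpha = 0.376 / (2254.42 * 933.017) = 1.7876e-07 m^2/s
alpha * t = 0.00081406
delta = sqrt(0.00081406) * 1000 = 28.532 mm

28.532 mm


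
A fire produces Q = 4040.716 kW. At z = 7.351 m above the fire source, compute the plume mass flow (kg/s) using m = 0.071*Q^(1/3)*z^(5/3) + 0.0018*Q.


Q^(1/3) = 15.928
z^(5/3) = 27.791
First term = 0.071 * 15.928 * 27.791 = 31.428
Second term = 0.0018 * 4040.716 = 7.2733
m = 38.702 kg/s

38.702 kg/s


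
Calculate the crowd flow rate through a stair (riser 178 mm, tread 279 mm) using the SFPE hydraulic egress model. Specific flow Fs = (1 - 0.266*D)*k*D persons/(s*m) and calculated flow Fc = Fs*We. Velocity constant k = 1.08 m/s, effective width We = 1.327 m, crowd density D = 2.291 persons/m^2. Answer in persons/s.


1 - 0.266*D = 1 - 0.266*2.291 = 0.39059
Fs = 0.39059 * 1.08 * 2.291 = 0.96644 persons/(s*m)
Fc = 0.96644 * 1.327 = 1.2825 persons/s

1.2825 persons/s


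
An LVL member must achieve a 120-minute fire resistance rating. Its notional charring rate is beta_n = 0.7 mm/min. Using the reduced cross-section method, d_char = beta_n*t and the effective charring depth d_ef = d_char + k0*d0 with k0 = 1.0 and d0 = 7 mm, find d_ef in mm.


d_char = 0.7 * 120 = 84 mm
d_ef = 84 + 1.0*7 = 91 mm

91 mm
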